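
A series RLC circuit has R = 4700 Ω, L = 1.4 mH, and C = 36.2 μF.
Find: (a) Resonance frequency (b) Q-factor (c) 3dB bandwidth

Step 1 — Resonance: ω₀ = 1/√(LC) = 1/√(0.0014·3.62e-05) = 4442 rad/s.
Step 2 — f₀ = ω₀/(2π) = 707 Hz.
Step 3 — Series Q: Q = ω₀L/R = 4442·0.0014/4700 = 0.001323.
Step 4 — Bandwidth: Δω = ω₀/Q = 3.357e+06 rad/s; BW = Δω/(2π) = 5.343e+05 Hz.

(a) f₀ = 707 Hz  (b) Q = 0.001323  (c) BW = 5.343e+05 Hz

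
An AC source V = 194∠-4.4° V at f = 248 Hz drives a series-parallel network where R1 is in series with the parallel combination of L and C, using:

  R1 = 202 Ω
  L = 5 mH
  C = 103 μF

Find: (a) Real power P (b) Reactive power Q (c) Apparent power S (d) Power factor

Step 1 — Angular frequency: ω = 2π·f = 2π·248 = 1558 rad/s.
Step 2 — Component impedances:
  R1: Z = R = 202 Ω
  L: Z = jωL = j·1558·0.005 = 0 + j7.791 Ω
  C: Z = 1/(jωC) = -j/(ω·C) = 0 - j6.231 Ω
Step 3 — Parallel branch: L || C = 1/(1/L + 1/C) = 0 - j31.11 Ω.
Step 4 — Series with R1: Z_total = R1 + (L || C) = 202 - j31.11 Ω = 204.4∠-8.8° Ω.
Step 5 — Source phasor: V = 194∠-4.4° V = 193.4 - j14.88 V.
Step 6 — Current: I = V / Z = 0.9465 + j0.07207 A = 0.9492∠4.4° A.
Step 7 — Complex power: S = V·I* = 182 - j28.03 VA.
Step 8 — Real power: P = Re(S) = 182 W.
Step 9 — Reactive power: Q = Im(S) = -28.03 VAR.
Step 10 — Apparent power: |S| = 184.1 VA.
Step 11 — Power factor: PF = P/|S| = 0.9883 (leading).

(a) P = 182 W  (b) Q = -28.03 VAR  (c) S = 184.1 VA  (d) PF = 0.9883 (leading)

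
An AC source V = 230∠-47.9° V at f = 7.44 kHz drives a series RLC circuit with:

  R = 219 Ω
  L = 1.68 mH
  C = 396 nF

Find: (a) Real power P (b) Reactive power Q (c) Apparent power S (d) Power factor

Step 1 — Angular frequency: ω = 2π·f = 2π·7440 = 4.675e+04 rad/s.
Step 2 — Component impedances:
  R: Z = R = 219 Ω
  L: Z = jωL = j·4.675e+04·0.00168 = 0 + j78.53 Ω
  C: Z = 1/(jωC) = -j/(ω·C) = 0 - j54.02 Ω
Step 3 — Series combination: Z_total = R + L + C = 219 + j24.52 Ω = 220.4∠6.4° Ω.
Step 4 — Source phasor: V = 230∠-47.9° V = 154.2 - j170.7 V.
Step 5 — Current: I = V / Z = 0.6092 - j0.8474 A = 1.044∠-54.3° A.
Step 6 — Complex power: S = V·I* = 238.6 + j26.71 VA.
Step 7 — Real power: P = Re(S) = 238.6 W.
Step 8 — Reactive power: Q = Im(S) = 26.71 VAR.
Step 9 — Apparent power: |S| = 240.1 VA.
Step 10 — Power factor: PF = P/|S| = 0.9938 (lagging).

(a) P = 238.6 W  (b) Q = 26.71 VAR  (c) S = 240.1 VA  (d) PF = 0.9938 (lagging)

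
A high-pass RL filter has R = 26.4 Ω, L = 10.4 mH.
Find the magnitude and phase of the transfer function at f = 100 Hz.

Step 1 — Angular frequency: ω = 2π·100 = 628.3 rad/s.
Step 2 — Transfer function: H(jω) = jωL/(R + jωL).
Step 3 — Numerator jωL = j·6.535; denominator R + jωL = 26.4 + j6.535.
Step 4 — H = 0.05773 + j0.2332.
Step 5 — Magnitude: |H| = 0.2403 (-12.4 dB); phase: φ = 76.1°.

|H| = 0.2403 (-12.4 dB), φ = 76.1°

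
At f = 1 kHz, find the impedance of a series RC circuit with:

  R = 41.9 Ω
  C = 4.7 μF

Step 1 — Angular frequency: ω = 2π·f = 2π·1000 = 6283 rad/s.
Step 2 — Component impedances:
  R: Z = R = 41.9 Ω
  C: Z = 1/(jωC) = -j/(ω·C) = 0 - j33.86 Ω
Step 3 — Series combination: Z_total = R + C = 41.9 - j33.86 Ω = 53.87∠-38.9° Ω.

Z = 41.9 - j33.86 Ω = 53.87∠-38.9° Ω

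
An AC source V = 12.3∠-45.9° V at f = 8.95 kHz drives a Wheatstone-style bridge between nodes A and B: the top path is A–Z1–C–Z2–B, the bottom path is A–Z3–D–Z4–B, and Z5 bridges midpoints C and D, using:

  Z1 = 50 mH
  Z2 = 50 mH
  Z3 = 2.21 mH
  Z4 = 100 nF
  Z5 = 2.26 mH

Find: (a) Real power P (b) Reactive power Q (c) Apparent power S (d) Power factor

Step 1 — Angular frequency: ω = 2π·f = 2π·8950 = 5.623e+04 rad/s.
Step 2 — Component impedances:
  Z1: Z = jωL = j·5.623e+04·0.05 = 0 + j2812 Ω
  Z2: Z = jωL = j·5.623e+04·0.05 = 0 + j2812 Ω
  Z3: Z = jωL = j·5.623e+04·0.00221 = 0 + j124.3 Ω
  Z4: Z = 1/(jωC) = -j/(ω·C) = 0 - j177.8 Ω
  Z5: Z = jωL = j·5.623e+04·0.00226 = 0 + j127.1 Ω
Step 3 — Bridge requires nodal analysis (the Z5 bridge couples midpoints C and D, so the two paths cannot be reduced to a simple series/parallel combination). Setting node B to ground and injecting 1 A at node A, the 3-node admittance system at A, C, D solves to V_A = Z_AB = 0 - j69.41 Ω = 69.41∠-90.0° Ω.
Step 4 — Source phasor: V = 12.3∠-45.9° V = 8.56 - j8.833 V.
Step 5 — Current: I = V / Z = 0.1273 + j0.1233 A = 0.1772∠44.1° A.
Step 6 — Complex power: S = V·I* = 0 - j2.18 VA.
Step 7 — Real power: P = Re(S) = 0 W.
Step 8 — Reactive power: Q = Im(S) = -2.18 VAR.
Step 9 — Apparent power: |S| = 2.18 VA.
Step 10 — Power factor: PF = P/|S| = 0 (leading).

(a) P = 0 W  (b) Q = -2.18 VAR  (c) S = 2.18 VA  (d) PF = 0 (leading)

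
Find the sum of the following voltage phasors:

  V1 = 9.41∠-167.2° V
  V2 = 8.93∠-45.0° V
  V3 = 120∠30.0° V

Step 1 — Convert each phasor to rectangular form:
  V1 = 9.41·(cos(-167.2°) + j·sin(-167.2°)) = -9.176 - j2.085 V
  V2 = 8.93·(cos(-45.0°) + j·sin(-45.0°)) = 6.314 - j6.314 V
  V3 = 120·(cos(30.0°) + j·sin(30.0°)) = 103.9 + j60 V
Step 2 — Sum components: V_total = 101.1 + j51.6 V.
Step 3 — Convert to polar: |V_total| = 113.5 V, ∠V_total = 27.0°.

V_total = 113.5∠27.0° V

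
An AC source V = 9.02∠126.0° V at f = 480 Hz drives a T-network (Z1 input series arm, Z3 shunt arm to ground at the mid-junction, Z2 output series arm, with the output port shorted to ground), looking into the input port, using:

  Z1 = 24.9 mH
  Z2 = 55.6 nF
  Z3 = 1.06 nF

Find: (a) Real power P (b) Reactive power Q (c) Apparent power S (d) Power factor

Step 1 — Angular frequency: ω = 2π·f = 2π·480 = 3016 rad/s.
Step 2 — Component impedances:
  Z1: Z = jωL = j·3016·0.0249 = 0 + j75.1 Ω
  Z2: Z = 1/(jωC) = -j/(ω·C) = 0 - j5964 Ω
  Z3: Z = 1/(jωC) = -j/(ω·C) = 0 - j3.128e+05 Ω
Step 3 — With the output port shorted to ground, the output series arm Z2 runs from the junction to ground; the shunt arm Z3 also runs from the junction to ground. They appear in parallel: Z3 || Z2 = 0 - j5852 Ω.
Step 4 — Series with input arm Z1: Z_in = Z1 + (Z3 || Z2) = 0 - j5777 Ω = 5777∠-90.0° Ω.
Step 5 — Source phasor: V = 9.02∠126.0° V = -5.302 + j7.297 V.
Step 6 — Current: I = V / Z = -0.001263 - j0.0009178 A = 0.001561∠-144.0° A.
Step 7 — Complex power: S = V·I* = 0 - j0.01408 VA.
Step 8 — Real power: P = Re(S) = 0 W.
Step 9 — Reactive power: Q = Im(S) = -0.01408 VAR.
Step 10 — Apparent power: |S| = 0.01408 VA.
Step 11 — Power factor: PF = P/|S| = 0 (leading).

(a) P = 0 W  (b) Q = -0.01408 VAR  (c) S = 0.01408 VA  (d) PF = 0 (leading)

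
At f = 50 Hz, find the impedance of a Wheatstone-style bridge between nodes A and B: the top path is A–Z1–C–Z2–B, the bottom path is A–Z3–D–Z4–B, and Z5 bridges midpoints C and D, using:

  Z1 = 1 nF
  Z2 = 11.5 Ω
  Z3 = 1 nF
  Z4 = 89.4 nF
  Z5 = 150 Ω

Step 1 — Angular frequency: ω = 2π·f = 2π·50 = 314.2 rad/s.
Step 2 — Component impedances:
  Z1: Z = 1/(jωC) = -j/(ω·C) = 0 - j3.183e+06 Ω
  Z2: Z = R = 11.5 Ω
  Z3: Z = 1/(jωC) = -j/(ω·C) = 0 - j3.183e+06 Ω
  Z4: Z = 1/(jωC) = -j/(ω·C) = 0 - j3.561e+04 Ω
  Z5: Z = R = 150 Ω
Step 3 — Bridge requires nodal analysis (the Z5 bridge couples midpoints C and D, so the two paths cannot be reduced to a simple series/parallel combination). Setting node B to ground and injecting 1 A at node A, the 3-node admittance system at A, C, D solves to V_A = Z_AB = 49 - j1.592e+06 Ω = 1.592e+06∠-90.0° Ω.

Z = 49 - j1.592e+06 Ω = 1.592e+06∠-90.0° Ω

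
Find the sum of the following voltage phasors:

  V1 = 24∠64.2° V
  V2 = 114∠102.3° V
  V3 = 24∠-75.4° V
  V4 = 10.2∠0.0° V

Step 1 — Convert each phasor to rectangular form:
  V1 = 24·(cos(64.2°) + j·sin(64.2°)) = 10.45 + j21.61 V
  V2 = 114·(cos(102.3°) + j·sin(102.3°)) = -24.29 + j111.4 V
  V3 = 24·(cos(-75.4°) + j·sin(-75.4°)) = 6.05 - j23.23 V
  V4 = 10.2·(cos(0.0°) + j·sin(0.0°)) = 10.2 V
Step 2 — Sum components: V_total = 2.41 + j109.8 V.
Step 3 — Convert to polar: |V_total| = 109.8 V, ∠V_total = 88.7°.

V_total = 109.8∠88.7° V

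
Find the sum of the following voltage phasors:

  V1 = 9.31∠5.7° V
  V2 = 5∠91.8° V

Step 1 — Convert each phasor to rectangular form:
  V1 = 9.31·(cos(5.7°) + j·sin(5.7°)) = 9.264 + j0.9247 V
  V2 = 5·(cos(91.8°) + j·sin(91.8°)) = -0.1571 + j4.998 V
Step 2 — Sum components: V_total = 9.107 + j5.922 V.
Step 3 — Convert to polar: |V_total| = 10.86 V, ∠V_total = 33.0°.

V_total = 10.86∠33.0° V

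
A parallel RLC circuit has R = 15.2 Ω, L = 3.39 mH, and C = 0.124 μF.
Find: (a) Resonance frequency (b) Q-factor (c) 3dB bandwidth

Step 1 — Resonance: ω₀ = 1/√(LC) = 1/√(0.00339·1.24e-07) = 4.877e+04 rad/s.
Step 2 — f₀ = ω₀/(2π) = 7763 Hz.
Step 3 — Parallel Q: Q = R/(ω₀L) = 15.2/(4.877e+04·0.00339) = 0.09193.
Step 4 — Bandwidth: Δω = ω₀/Q = 5.306e+05 rad/s; BW = Δω/(2π) = 8.444e+04 Hz.

(a) f₀ = 7763 Hz  (b) Q = 0.09193  (c) BW = 8.444e+04 Hz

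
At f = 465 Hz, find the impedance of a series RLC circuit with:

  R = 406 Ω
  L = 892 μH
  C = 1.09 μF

Step 1 — Angular frequency: ω = 2π·f = 2π·465 = 2922 rad/s.
Step 2 — Component impedances:
  R: Z = R = 406 Ω
  L: Z = jωL = j·2922·0.000892 = 0 + j2.606 Ω
  C: Z = 1/(jωC) = -j/(ω·C) = 0 - j314 Ω
Step 3 — Series combination: Z_total = R + L + C = 406 - j311.4 Ω = 511.7∠-37.5° Ω.

Z = 406 - j311.4 Ω = 511.7∠-37.5° Ω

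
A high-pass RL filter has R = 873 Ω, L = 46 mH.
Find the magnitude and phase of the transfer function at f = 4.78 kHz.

Step 1 — Angular frequency: ω = 2π·4780 = 3.003e+04 rad/s.
Step 2 — Transfer function: H(jω) = jωL/(R + jωL).
Step 3 — Numerator jωL = j·1382; denominator R + jωL = 873 + j1382.
Step 4 — H = 0.7146 + j0.4516.
Step 5 — Magnitude: |H| = 0.8454 (-1.5 dB); phase: φ = 32.3°.

|H| = 0.8454 (-1.5 dB), φ = 32.3°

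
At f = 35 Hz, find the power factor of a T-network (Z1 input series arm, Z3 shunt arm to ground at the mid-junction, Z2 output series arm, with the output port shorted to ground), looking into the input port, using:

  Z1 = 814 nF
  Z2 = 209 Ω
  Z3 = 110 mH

Step 1 — Angular frequency: ω = 2π·f = 2π·35 = 219.9 rad/s.
Step 2 — Component impedances:
  Z1: Z = 1/(jωC) = -j/(ω·C) = 0 - j5586 Ω
  Z2: Z = R = 209 Ω
  Z3: Z = jωL = j·219.9·0.11 = 0 + j24.19 Ω
Step 3 — With the output port shorted to ground, the output series arm Z2 runs from the junction to ground; the shunt arm Z3 also runs from the junction to ground. They appear in parallel: Z3 || Z2 = 2.763 + j23.87 Ω.
Step 4 — Series with input arm Z1: Z_in = Z1 + (Z3 || Z2) = 2.763 - j5562 Ω = 5562∠-90.0° Ω.
Step 5 — Power factor: PF = cos(φ) = Re(Z)/|Z| = 2.7628/5562.5 = 0.0004967.
Step 6 — Type: Im(Z) = -5562 ⇒ leading (phase φ = -90.0°).

PF = 0.0004967 (leading, φ = -90.0°)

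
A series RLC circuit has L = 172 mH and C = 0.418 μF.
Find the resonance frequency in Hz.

Step 1 — Resonance condition Im(Z)=0 gives ω₀ = 1/√(LC).
Step 2 — ω₀ = 1/√(0.172·4.18e-07) = 3729 rad/s.
Step 3 — f₀ = ω₀/(2π) = 593.6 Hz.

f₀ = 593.6 Hz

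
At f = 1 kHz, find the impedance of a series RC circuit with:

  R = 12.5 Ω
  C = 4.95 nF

Step 1 — Angular frequency: ω = 2π·f = 2π·1000 = 6283 rad/s.
Step 2 — Component impedances:
  R: Z = R = 12.5 Ω
  C: Z = 1/(jωC) = -j/(ω·C) = 0 - j3.215e+04 Ω
Step 3 — Series combination: Z_total = R + C = 12.5 - j3.215e+04 Ω = 3.215e+04∠-90.0° Ω.

Z = 12.5 - j3.215e+04 Ω = 3.215e+04∠-90.0° Ω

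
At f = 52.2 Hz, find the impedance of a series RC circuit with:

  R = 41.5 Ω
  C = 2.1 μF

Step 1 — Angular frequency: ω = 2π·f = 2π·52.2 = 328 rad/s.
Step 2 — Component impedances:
  R: Z = R = 41.5 Ω
  C: Z = 1/(jωC) = -j/(ω·C) = 0 - j1452 Ω
Step 3 — Series combination: Z_total = R + C = 41.5 - j1452 Ω = 1452∠-88.4° Ω.

Z = 41.5 - j1452 Ω = 1452∠-88.4° Ω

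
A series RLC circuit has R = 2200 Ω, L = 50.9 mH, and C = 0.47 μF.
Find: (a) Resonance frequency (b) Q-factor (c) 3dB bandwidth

Step 1 — Resonance condition Im(Z)=0 gives ω₀ = 1/√(LC).
Step 2 — ω₀ = 1/√(0.0509·4.7e-07) = 6465 rad/s.
Step 3 — f₀ = ω₀/(2π) = 1029 Hz.
Step 4 — Series Q: Q = ω₀L/R = 6465·0.0509/2200 = 0.1496.
Step 5 — 3dB bandwidth: Δω = ω₀/Q = 4.322e+04 rad/s; BW = Δω/(2π) = 6879 Hz.

(a) f₀ = 1029 Hz  (b) Q = 0.1496  (c) BW = 6879 Hz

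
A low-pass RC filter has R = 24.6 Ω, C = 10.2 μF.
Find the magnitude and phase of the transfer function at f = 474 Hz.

Step 1 — Angular frequency: ω = 2π·474 = 2978 rad/s.
Step 2 — Transfer function: H(jω) = 1/(1 + jωRC).
Step 3 — Denominator: 1 + jωRC = 1 + j·2978·24.6·1.02e-05 = 1 + j0.7473.
Step 4 — H = 0.6417 - j0.4795.
Step 5 — Magnitude: |H| = 0.801 (-1.9 dB); phase: φ = -36.8°.

|H| = 0.801 (-1.9 dB), φ = -36.8°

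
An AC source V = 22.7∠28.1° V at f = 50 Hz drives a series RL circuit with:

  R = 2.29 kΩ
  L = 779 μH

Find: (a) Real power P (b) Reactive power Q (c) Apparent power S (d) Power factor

Step 1 — Angular frequency: ω = 2π·f = 2π·50 = 314.2 rad/s.
Step 2 — Component impedances:
  R: Z = R = 2290 Ω
  L: Z = jωL = j·314.2·0.000779 = 0 + j0.2447 Ω
Step 3 — Series combination: Z_total = R + L = 2290 + j0.2447 Ω = 2290∠0.0° Ω.
Step 4 — Source phasor: V = 22.7∠28.1° V = 20.02 + j10.69 V.
Step 5 — Current: I = V / Z = 0.008745 + j0.004668 A = 0.009913∠28.1° A.
Step 6 — Complex power: S = V·I* = 0.225 + j2.405e-05 VA.
Step 7 — Real power: P = Re(S) = 0.225 W.
Step 8 — Reactive power: Q = Im(S) = 2.405e-05 VAR.
Step 9 — Apparent power: |S| = 0.225 VA.
Step 10 — Power factor: PF = P/|S| = 1 (lagging).

(a) P = 0.225 W  (b) Q = 2.405e-05 VAR  (c) S = 0.225 VA  (d) PF = 1 (lagging)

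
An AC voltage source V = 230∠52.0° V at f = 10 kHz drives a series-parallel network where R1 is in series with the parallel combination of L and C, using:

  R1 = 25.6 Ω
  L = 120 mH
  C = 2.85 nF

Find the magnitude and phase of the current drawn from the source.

Step 1 — Angular frequency: ω = 2π·f = 2π·1e+04 = 6.283e+04 rad/s.
Step 2 — Component impedances:
  R1: Z = R = 25.6 Ω
  L: Z = jωL = j·6.283e+04·0.12 = 0 + j7540 Ω
  C: Z = 1/(jωC) = -j/(ω·C) = 0 - j5584 Ω
Step 3 — Parallel branch: L || C = 1/(1/L + 1/C) = 0 - j2.153e+04 Ω.
Step 4 — Series with R1: Z_total = R1 + (L || C) = 25.6 - j2.153e+04 Ω = 2.153e+04∠-89.9° Ω.
Step 5 — Source phasor: V = 230∠52.0° V = 141.6 + j181.2 V.
Step 6 — Ohm's law: I = V / Z_total = (141.6 + j181.2) / (25.6 - j2.153e+04) = -0.008409 + j0.006586 A.
Step 7 — Convert to polar: |I| = 0.01068 A, ∠I = 141.9°.

I = 0.01068∠141.9° A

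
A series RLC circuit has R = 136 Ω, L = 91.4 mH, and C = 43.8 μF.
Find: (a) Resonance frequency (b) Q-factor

Step 1 — Resonance condition Im(Z)=0 gives ω₀ = 1/√(LC).
Step 2 — ω₀ = 1/√(0.0914·4.38e-05) = 499.8 rad/s.
Step 3 — f₀ = ω₀/(2π) = 79.54 Hz.
Step 4 — Series Q: Q = ω₀L/R = 499.8·0.0914/136 = 0.3359.

(a) f₀ = 79.54 Hz  (b) Q = 0.3359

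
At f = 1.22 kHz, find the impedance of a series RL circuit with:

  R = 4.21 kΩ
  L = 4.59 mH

Step 1 — Angular frequency: ω = 2π·f = 2π·1220 = 7665 rad/s.
Step 2 — Component impedances:
  R: Z = R = 4210 Ω
  L: Z = jωL = j·7665·0.00459 = 0 + j35.18 Ω
Step 3 — Series combination: Z_total = R + L = 4210 + j35.18 Ω = 4210∠0.5° Ω.

Z = 4210 + j35.18 Ω = 4210∠0.5° Ω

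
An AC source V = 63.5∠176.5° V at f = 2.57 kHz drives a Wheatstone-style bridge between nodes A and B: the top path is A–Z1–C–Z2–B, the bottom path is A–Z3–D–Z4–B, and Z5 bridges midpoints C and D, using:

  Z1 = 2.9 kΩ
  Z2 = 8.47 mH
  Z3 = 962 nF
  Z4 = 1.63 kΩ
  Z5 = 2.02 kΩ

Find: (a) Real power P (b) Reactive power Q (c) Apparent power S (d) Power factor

Step 1 — Angular frequency: ω = 2π·f = 2π·2570 = 1.615e+04 rad/s.
Step 2 — Component impedances:
  Z1: Z = R = 2900 Ω
  Z2: Z = jωL = j·1.615e+04·0.00847 = 0 + j136.8 Ω
  Z3: Z = 1/(jωC) = -j/(ω·C) = 0 - j64.37 Ω
  Z4: Z = R = 1630 Ω
  Z5: Z = R = 2020 Ω
Step 3 — Bridge requires nodal analysis (the Z5 bridge couples midpoints C and D, so the two paths cannot be reduced to a simple series/parallel combination). Setting node B to ground and injecting 1 A at node A, the 3-node admittance system at A, C, D solves to V_A = Z_AB = 692 + j8.093 Ω = 692.1∠0.7° Ω.
Step 4 — Source phasor: V = 63.5∠176.5° V = -63.38 + j3.877 V.
Step 5 — Current: I = V / Z = -0.09151 + j0.006672 A = 0.09175∠175.8° A.
Step 6 — Complex power: S = V·I* = 5.826 + j0.06813 VA.
Step 7 — Real power: P = Re(S) = 5.826 W.
Step 8 — Reactive power: Q = Im(S) = 0.06813 VAR.
Step 9 — Apparent power: |S| = 5.826 VA.
Step 10 — Power factor: PF = P/|S| = 0.9999 (lagging).

(a) P = 5.826 W  (b) Q = 0.06813 VAR  (c) S = 5.826 VA  (d) PF = 0.9999 (lagging)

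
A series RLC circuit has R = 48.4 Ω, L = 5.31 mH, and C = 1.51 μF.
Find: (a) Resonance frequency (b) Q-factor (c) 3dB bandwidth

Step 1 — Resonance: ω₀ = 1/√(LC) = 1/√(0.00531·1.51e-06) = 1.117e+04 rad/s.
Step 2 — f₀ = ω₀/(2π) = 1777 Hz.
Step 3 — Series Q: Q = ω₀L/R = 1.117e+04·0.00531/48.4 = 1.225.
Step 4 — Bandwidth: Δω = ω₀/Q = 9115 rad/s; BW = Δω/(2π) = 1451 Hz.

(a) f₀ = 1777 Hz  (b) Q = 1.225  (c) BW = 1451 Hz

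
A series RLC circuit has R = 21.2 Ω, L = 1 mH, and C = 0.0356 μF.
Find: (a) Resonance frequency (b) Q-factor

Step 1 — Resonance condition Im(Z)=0 gives ω₀ = 1/√(LC).
Step 2 — ω₀ = 1/√(0.001·3.56e-08) = 1.676e+05 rad/s.
Step 3 — f₀ = ω₀/(2π) = 2.667e+04 Hz.
Step 4 — Series Q: Q = ω₀L/R = 1.676e+05·0.001/21.2 = 7.906.

(a) f₀ = 2.667e+04 Hz  (b) Q = 7.906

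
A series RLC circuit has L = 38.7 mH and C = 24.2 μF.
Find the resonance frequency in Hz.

Step 1 — Resonance condition Im(Z)=0 gives ω₀ = 1/√(LC).
Step 2 — ω₀ = 1/√(0.0387·2.42e-05) = 1033 rad/s.
Step 3 — f₀ = ω₀/(2π) = 164.5 Hz.

f₀ = 164.5 Hz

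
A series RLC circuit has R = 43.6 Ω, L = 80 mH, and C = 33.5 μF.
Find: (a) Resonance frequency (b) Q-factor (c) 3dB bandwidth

Step 1 — Resonance: ω₀ = 1/√(LC) = 1/√(0.08·3.35e-05) = 610.8 rad/s.
Step 2 — f₀ = ω₀/(2π) = 97.22 Hz.
Step 3 — Series Q: Q = ω₀L/R = 610.8·0.08/43.6 = 1.121.
Step 4 — Bandwidth: Δω = ω₀/Q = 545 rad/s; BW = Δω/(2π) = 86.74 Hz.

(a) f₀ = 97.22 Hz  (b) Q = 1.121  (c) BW = 86.74 Hz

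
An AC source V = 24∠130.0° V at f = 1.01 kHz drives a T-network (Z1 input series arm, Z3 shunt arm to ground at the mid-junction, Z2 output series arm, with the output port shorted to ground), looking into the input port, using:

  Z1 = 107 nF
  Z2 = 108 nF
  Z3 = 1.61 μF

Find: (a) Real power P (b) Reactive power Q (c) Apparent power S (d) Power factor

Step 1 — Angular frequency: ω = 2π·f = 2π·1010 = 6346 rad/s.
Step 2 — Component impedances:
  Z1: Z = 1/(jωC) = -j/(ω·C) = 0 - j1473 Ω
  Z2: Z = 1/(jωC) = -j/(ω·C) = 0 - j1459 Ω
  Z3: Z = 1/(jωC) = -j/(ω·C) = 0 - j97.88 Ω
Step 3 — With the output port shorted to ground, the output series arm Z2 runs from the junction to ground; the shunt arm Z3 also runs from the junction to ground. They appear in parallel: Z3 || Z2 = 0 - j91.72 Ω.
Step 4 — Series with input arm Z1: Z_in = Z1 + (Z3 || Z2) = 0 - j1564 Ω = 1564∠-90.0° Ω.
Step 5 — Source phasor: V = 24∠130.0° V = -15.43 + j18.39 V.
Step 6 — Current: I = V / Z = -0.01175 - j0.009861 A = 0.01534∠-140.0° A.
Step 7 — Complex power: S = V·I* = 0 - j0.3682 VA.
Step 8 — Real power: P = Re(S) = 0 W.
Step 9 — Reactive power: Q = Im(S) = -0.3682 VAR.
Step 10 — Apparent power: |S| = 0.3682 VA.
Step 11 — Power factor: PF = P/|S| = 0 (leading).

(a) P = 0 W  (b) Q = -0.3682 VAR  (c) S = 0.3682 VA  (d) PF = 0 (leading)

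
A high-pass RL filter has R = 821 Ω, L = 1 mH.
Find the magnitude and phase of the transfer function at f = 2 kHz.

Step 1 — Angular frequency: ω = 2π·2000 = 1.257e+04 rad/s.
Step 2 — Transfer function: H(jω) = jωL/(R + jωL).
Step 3 — Numerator jωL = j·12.57; denominator R + jωL = 821 + j12.57.
Step 4 — H = 0.0002342 + j0.0153.
Step 5 — Magnitude: |H| = 0.0153 (-36.3 dB); phase: φ = 89.1°.

|H| = 0.0153 (-36.3 dB), φ = 89.1°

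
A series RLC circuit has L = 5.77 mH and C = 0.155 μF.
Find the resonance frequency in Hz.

Step 1 — Resonance condition Im(Z)=0 gives ω₀ = 1/√(LC).
Step 2 — ω₀ = 1/√(0.00577·1.55e-07) = 3.344e+04 rad/s.
Step 3 — f₀ = ω₀/(2π) = 5322 Hz.

f₀ = 5322 Hz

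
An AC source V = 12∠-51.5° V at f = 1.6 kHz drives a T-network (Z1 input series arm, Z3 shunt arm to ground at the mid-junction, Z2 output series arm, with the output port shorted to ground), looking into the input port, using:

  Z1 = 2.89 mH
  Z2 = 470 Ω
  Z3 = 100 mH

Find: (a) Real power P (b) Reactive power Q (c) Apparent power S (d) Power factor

Step 1 — Angular frequency: ω = 2π·f = 2π·1600 = 1.005e+04 rad/s.
Step 2 — Component impedances:
  Z1: Z = jωL = j·1.005e+04·0.00289 = 0 + j29.05 Ω
  Z2: Z = R = 470 Ω
  Z3: Z = jωL = j·1.005e+04·0.1 = 0 + j1005 Ω
Step 3 — With the output port shorted to ground, the output series arm Z2 runs from the junction to ground; the shunt arm Z3 also runs from the junction to ground. They appear in parallel: Z3 || Z2 = 385.7 + j180.3 Ω.
Step 4 — Series with input arm Z1: Z_in = Z1 + (Z3 || Z2) = 385.7 + j209.4 Ω = 438.9∠28.5° Ω.
Step 5 — Source phasor: V = 12∠-51.5° V = 7.47 - j9.391 V.
Step 6 — Current: I = V / Z = 0.00475 - j0.02693 A = 0.02734∠-80.0° A.
Step 7 — Complex power: S = V·I* = 0.2884 + j0.1565 VA.
Step 8 — Real power: P = Re(S) = 0.2884 W.
Step 9 — Reactive power: Q = Im(S) = 0.1565 VAR.
Step 10 — Apparent power: |S| = 0.3281 VA.
Step 11 — Power factor: PF = P/|S| = 0.8789 (lagging).

(a) P = 0.2884 W  (b) Q = 0.1565 VAR  (c) S = 0.3281 VA  (d) PF = 0.8789 (lagging)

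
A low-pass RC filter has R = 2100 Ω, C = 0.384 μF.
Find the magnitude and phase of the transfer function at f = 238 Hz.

Step 1 — Angular frequency: ω = 2π·238 = 1495 rad/s.
Step 2 — Transfer function: H(jω) = 1/(1 + jωRC).
Step 3 — Denominator: 1 + jωRC = 1 + j·1495·2100·3.84e-07 = 1 + j1.206.
Step 4 — H = 0.4075 - j0.4914.
Step 5 — Magnitude: |H| = 0.6383 (-3.9 dB); phase: φ = -50.3°.

|H| = 0.6383 (-3.9 dB), φ = -50.3°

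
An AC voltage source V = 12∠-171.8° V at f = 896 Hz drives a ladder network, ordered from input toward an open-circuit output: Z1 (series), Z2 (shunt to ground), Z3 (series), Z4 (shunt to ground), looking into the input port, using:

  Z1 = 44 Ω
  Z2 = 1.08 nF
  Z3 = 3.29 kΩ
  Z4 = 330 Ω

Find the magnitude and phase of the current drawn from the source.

Step 1 — Angular frequency: ω = 2π·f = 2π·896 = 5630 rad/s.
Step 2 — Component impedances:
  Z1: Z = R = 44 Ω
  Z2: Z = 1/(jωC) = -j/(ω·C) = 0 - j1.645e+05 Ω
  Z3: Z = R = 3290 Ω
  Z4: Z = R = 330 Ω
Step 3 — Ladder network (open output): work backward from the far end, alternating series and parallel combinations. Z_in = 3662 - j79.64 Ω = 3663∠-1.2° Ω.
Step 4 — Source phasor: V = 12∠-171.8° V = -11.88 - j1.712 V.
Step 5 — Ohm's law: I = V / Z_total = (-11.88 - j1.712) / (3662 - j79.64) = -0.003231 - j0.0005376 A.
Step 6 — Convert to polar: |I| = 0.003276 A, ∠I = -170.6°.

I = 0.003276∠-170.6° A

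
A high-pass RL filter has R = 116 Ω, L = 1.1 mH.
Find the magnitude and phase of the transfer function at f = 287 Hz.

Step 1 — Angular frequency: ω = 2π·287 = 1803 rad/s.
Step 2 — Transfer function: H(jω) = jωL/(R + jωL).
Step 3 — Numerator jωL = j·1.984; denominator R + jωL = 116 + j1.984.
Step 4 — H = 0.0002923 + j0.0171.
Step 5 — Magnitude: |H| = 0.0171 (-35.3 dB); phase: φ = 89.0°.

|H| = 0.0171 (-35.3 dB), φ = 89.0°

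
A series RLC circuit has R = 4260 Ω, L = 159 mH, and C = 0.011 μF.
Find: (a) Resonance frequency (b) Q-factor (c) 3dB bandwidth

Step 1 — Resonance: ω₀ = 1/√(LC) = 1/√(0.159·1.1e-08) = 2.391e+04 rad/s.
Step 2 — f₀ = ω₀/(2π) = 3806 Hz.
Step 3 — Series Q: Q = ω₀L/R = 2.391e+04·0.159/4260 = 0.8925.
Step 4 — Bandwidth: Δω = ω₀/Q = 2.679e+04 rad/s; BW = Δω/(2π) = 4264 Hz.

(a) f₀ = 3806 Hz  (b) Q = 0.8925  (c) BW = 4264 Hz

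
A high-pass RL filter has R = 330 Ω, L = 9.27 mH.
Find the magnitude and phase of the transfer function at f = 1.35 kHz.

Step 1 — Angular frequency: ω = 2π·1350 = 8482 rad/s.
Step 2 — Transfer function: H(jω) = jωL/(R + jωL).
Step 3 — Numerator jωL = j·78.63; denominator R + jωL = 330 + j78.63.
Step 4 — H = 0.05372 + j0.2255.
Step 5 — Magnitude: |H| = 0.2318 (-12.7 dB); phase: φ = 76.6°.

|H| = 0.2318 (-12.7 dB), φ = 76.6°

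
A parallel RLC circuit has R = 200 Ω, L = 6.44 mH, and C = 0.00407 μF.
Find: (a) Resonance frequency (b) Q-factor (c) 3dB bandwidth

Step 1 — Resonance: ω₀ = 1/√(LC) = 1/√(0.00644·4.07e-09) = 1.953e+05 rad/s.
Step 2 — f₀ = ω₀/(2π) = 3.109e+04 Hz.
Step 3 — Parallel Q: Q = R/(ω₀L) = 200/(1.953e+05·0.00644) = 0.159.
Step 4 — Bandwidth: Δω = ω₀/Q = 1.229e+06 rad/s; BW = Δω/(2π) = 1.955e+05 Hz.

(a) f₀ = 3.109e+04 Hz  (b) Q = 0.159  (c) BW = 1.955e+05 Hz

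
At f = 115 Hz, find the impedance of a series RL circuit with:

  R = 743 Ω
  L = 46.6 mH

Step 1 — Angular frequency: ω = 2π·f = 2π·115 = 722.6 rad/s.
Step 2 — Component impedances:
  R: Z = R = 743 Ω
  L: Z = jωL = j·722.6·0.0466 = 0 + j33.67 Ω
Step 3 — Series combination: Z_total = R + L = 743 + j33.67 Ω = 743.8∠2.6° Ω.

Z = 743 + j33.67 Ω = 743.8∠2.6° Ω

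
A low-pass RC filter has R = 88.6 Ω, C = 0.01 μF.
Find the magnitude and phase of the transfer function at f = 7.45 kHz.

Step 1 — Angular frequency: ω = 2π·7450 = 4.681e+04 rad/s.
Step 2 — Transfer function: H(jω) = 1/(1 + jωRC).
Step 3 — Denominator: 1 + jωRC = 1 + j·4.681e+04·88.6·1e-08 = 1 + j0.04147.
Step 4 — H = 0.9983 - j0.0414.
Step 5 — Magnitude: |H| = 0.9991 (-0.0 dB); phase: φ = -2.4°.

|H| = 0.9991 (-0.0 dB), φ = -2.4°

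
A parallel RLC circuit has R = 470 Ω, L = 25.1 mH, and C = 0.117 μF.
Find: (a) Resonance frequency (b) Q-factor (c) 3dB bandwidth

Step 1 — Resonance: ω₀ = 1/√(LC) = 1/√(0.0251·1.17e-07) = 1.845e+04 rad/s.
Step 2 — f₀ = ω₀/(2π) = 2937 Hz.
Step 3 — Parallel Q: Q = R/(ω₀L) = 470/(1.845e+04·0.0251) = 1.015.
Step 4 — Bandwidth: Δω = ω₀/Q = 1.819e+04 rad/s; BW = Δω/(2π) = 2894 Hz.

(a) f₀ = 2937 Hz  (b) Q = 1.015  (c) BW = 2894 Hz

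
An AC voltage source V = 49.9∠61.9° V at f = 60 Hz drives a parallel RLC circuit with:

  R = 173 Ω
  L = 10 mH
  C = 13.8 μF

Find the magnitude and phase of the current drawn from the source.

Step 1 — Angular frequency: ω = 2π·f = 2π·60 = 377 rad/s.
Step 2 — Component impedances:
  R: Z = R = 173 Ω
  L: Z = jωL = j·377·0.01 = 0 + j3.77 Ω
  C: Z = 1/(jωC) = -j/(ω·C) = 0 - j192.2 Ω
Step 3 — Parallel combination: 1/Z_total = 1/R + 1/L + 1/C; Z_total = 0.08543 + j3.843 Ω = 3.844∠88.7° Ω.
Step 4 — Source phasor: V = 49.9∠61.9° V = 23.5 + j44.02 V.
Step 5 — Ohm's law: I = V / Z_total = (23.5 + j44.02) / (0.08543 + j3.843) = 11.58 - j5.858 A.
Step 6 — Convert to polar: |I| = 12.98 A, ∠I = -26.8°.

I = 12.98∠-26.8° A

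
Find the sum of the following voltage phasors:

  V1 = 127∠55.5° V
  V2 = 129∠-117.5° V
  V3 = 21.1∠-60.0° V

Step 1 — Convert each phasor to rectangular form:
  V1 = 127·(cos(55.5°) + j·sin(55.5°)) = 71.93 + j104.7 V
  V2 = 129·(cos(-117.5°) + j·sin(-117.5°)) = -59.57 - j114.4 V
  V3 = 21.1·(cos(-60.0°) + j·sin(-60.0°)) = 10.55 - j18.27 V
Step 2 — Sum components: V_total = 22.92 - j28.03 V.
Step 3 — Convert to polar: |V_total| = 36.21 V, ∠V_total = -50.7°.

V_total = 36.21∠-50.7° V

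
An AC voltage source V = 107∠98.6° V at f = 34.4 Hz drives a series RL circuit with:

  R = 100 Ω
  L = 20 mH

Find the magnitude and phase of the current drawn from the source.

Step 1 — Angular frequency: ω = 2π·f = 2π·34.4 = 216.1 rad/s.
Step 2 — Component impedances:
  R: Z = R = 100 Ω
  L: Z = jωL = j·216.1·0.02 = 0 + j4.323 Ω
Step 3 — Series combination: Z_total = R + L = 100 + j4.323 Ω = 100.1∠2.5° Ω.
Step 4 — Source phasor: V = 107∠98.6° V = -16 + j105.8 V.
Step 5 — Ohm's law: I = V / Z_total = (-16 + j105.8) / (100 + j4.323) = -0.1141 + j1.063 A.
Step 6 — Convert to polar: |I| = 1.069 A, ∠I = 96.1°.

I = 1.069∠96.1° A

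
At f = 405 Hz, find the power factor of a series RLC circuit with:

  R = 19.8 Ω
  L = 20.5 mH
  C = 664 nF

Step 1 — Angular frequency: ω = 2π·f = 2π·405 = 2545 rad/s.
Step 2 — Component impedances:
  R: Z = R = 19.8 Ω
  L: Z = jωL = j·2545·0.0205 = 0 + j52.17 Ω
  C: Z = 1/(jωC) = -j/(ω·C) = 0 - j591.8 Ω
Step 3 — Series combination: Z_total = R + L + C = 19.8 - j539.7 Ω = 540∠-87.9° Ω.
Step 4 — Power factor: PF = cos(φ) = Re(Z)/|Z| = 19.8/540.03 = 0.03666.
Step 5 — Type: Im(Z) = -539.7 ⇒ leading (phase φ = -87.9°).

PF = 0.03666 (leading, φ = -87.9°)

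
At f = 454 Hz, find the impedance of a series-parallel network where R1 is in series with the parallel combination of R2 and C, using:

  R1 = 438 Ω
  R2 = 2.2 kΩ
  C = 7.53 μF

Step 1 — Angular frequency: ω = 2π·f = 2π·454 = 2853 rad/s.
Step 2 — Component impedances:
  R1: Z = R = 438 Ω
  R2: Z = R = 2200 Ω
  C: Z = 1/(jωC) = -j/(ω·C) = 0 - j46.56 Ω
Step 3 — Parallel branch: R2 || C = 1/(1/R2 + 1/C) = 0.9847 - j46.53 Ω.
Step 4 — Series with R1: Z_total = R1 + (R2 || C) = 439 - j46.53 Ω = 441.4∠-6.1° Ω.

Z = 439 - j46.53 Ω = 441.4∠-6.1° Ω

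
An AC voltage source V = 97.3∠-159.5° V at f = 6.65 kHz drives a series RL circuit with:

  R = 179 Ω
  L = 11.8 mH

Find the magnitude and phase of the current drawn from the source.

Step 1 — Angular frequency: ω = 2π·f = 2π·6650 = 4.178e+04 rad/s.
Step 2 — Component impedances:
  R: Z = R = 179 Ω
  L: Z = jωL = j·4.178e+04·0.0118 = 0 + j493 Ω
Step 3 — Series combination: Z_total = R + L = 179 + j493 Ω = 524.5∠70.0° Ω.
Step 4 — Source phasor: V = 97.3∠-159.5° V = -91.14 - j34.08 V.
Step 5 — Ohm's law: I = V / Z_total = (-91.14 - j34.08) / (179 + j493) = -0.1204 + j0.1412 A.
Step 6 — Convert to polar: |I| = 0.1855 A, ∠I = 130.5°.

I = 0.1855∠130.5° A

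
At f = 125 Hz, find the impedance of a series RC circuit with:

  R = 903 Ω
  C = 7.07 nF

Step 1 — Angular frequency: ω = 2π·f = 2π·125 = 785.4 rad/s.
Step 2 — Component impedances:
  R: Z = R = 903 Ω
  C: Z = 1/(jωC) = -j/(ω·C) = 0 - j1.801e+05 Ω
Step 3 — Series combination: Z_total = R + C = 903 - j1.801e+05 Ω = 1.801e+05∠-89.7° Ω.

Z = 903 - j1.801e+05 Ω = 1.801e+05∠-89.7° Ω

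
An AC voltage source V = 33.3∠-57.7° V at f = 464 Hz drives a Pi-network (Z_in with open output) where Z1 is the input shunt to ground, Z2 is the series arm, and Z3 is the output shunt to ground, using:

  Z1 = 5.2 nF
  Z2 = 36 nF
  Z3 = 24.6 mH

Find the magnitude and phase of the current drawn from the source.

Step 1 — Angular frequency: ω = 2π·f = 2π·464 = 2915 rad/s.
Step 2 — Component impedances:
  Z1: Z = 1/(jωC) = -j/(ω·C) = 0 - j6.596e+04 Ω
  Z2: Z = 1/(jωC) = -j/(ω·C) = 0 - j9528 Ω
  Z3: Z = jωL = j·2915·0.0246 = 0 + j71.72 Ω
Step 3 — With open output, the series arm Z2 and the output shunt Z3 appear in series to ground: Z2 + Z3 = 0 - j9456 Ω.
Step 4 — Parallel with input shunt Z1: Z_in = Z1 || (Z2 + Z3) = 0 - j8271 Ω = 8271∠-90.0° Ω.
Step 5 — Source phasor: V = 33.3∠-57.7° V = 17.79 - j28.15 V.
Step 6 — Ohm's law: I = V / Z_total = (17.79 - j28.15) / (0 - j8271) = 0.003403 + j0.002151 A.
Step 7 — Convert to polar: |I| = 0.004026 A, ∠I = 32.3°.

I = 0.004026∠32.3° A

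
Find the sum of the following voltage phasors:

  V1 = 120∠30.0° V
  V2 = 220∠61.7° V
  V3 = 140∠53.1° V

Step 1 — Convert each phasor to rectangular form:
  V1 = 120·(cos(30.0°) + j·sin(30.0°)) = 103.9 + j60 V
  V2 = 220·(cos(61.7°) + j·sin(61.7°)) = 104.3 + j193.7 V
  V3 = 140·(cos(53.1°) + j·sin(53.1°)) = 84.06 + j112 V
Step 2 — Sum components: V_total = 292.3 + j365.7 V.
Step 3 — Convert to polar: |V_total| = 468.1 V, ∠V_total = 51.4°.

V_total = 468.1∠51.4° V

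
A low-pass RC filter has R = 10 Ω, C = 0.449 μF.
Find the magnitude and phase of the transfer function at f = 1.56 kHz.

Step 1 — Angular frequency: ω = 2π·1560 = 9802 rad/s.
Step 2 — Transfer function: H(jω) = 1/(1 + jωRC).
Step 3 — Denominator: 1 + jωRC = 1 + j·9802·10·4.49e-07 = 1 + j0.04401.
Step 4 — H = 0.9981 - j0.04392.
Step 5 — Magnitude: |H| = 0.999 (-0.0 dB); phase: φ = -2.5°.

|H| = 0.999 (-0.0 dB), φ = -2.5°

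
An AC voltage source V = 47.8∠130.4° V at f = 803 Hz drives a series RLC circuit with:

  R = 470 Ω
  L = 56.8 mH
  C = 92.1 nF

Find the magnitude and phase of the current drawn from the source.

Step 1 — Angular frequency: ω = 2π·f = 2π·803 = 5045 rad/s.
Step 2 — Component impedances:
  R: Z = R = 470 Ω
  L: Z = jωL = j·5045·0.0568 = 0 + j286.6 Ω
  C: Z = 1/(jωC) = -j/(ω·C) = 0 - j2152 Ω
Step 3 — Series combination: Z_total = R + L + C = 470 - j1865 Ω = 1924∠-75.9° Ω.
Step 4 — Source phasor: V = 47.8∠130.4° V = -30.98 + j36.4 V.
Step 5 — Ohm's law: I = V / Z_total = (-30.98 + j36.4) / (470 - j1865) = -0.02228 - j0.01099 A.
Step 6 — Convert to polar: |I| = 0.02485 A, ∠I = -153.7°.

I = 0.02485∠-153.7° A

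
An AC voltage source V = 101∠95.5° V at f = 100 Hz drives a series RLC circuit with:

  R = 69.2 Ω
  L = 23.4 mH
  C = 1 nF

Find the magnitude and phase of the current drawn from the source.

Step 1 — Angular frequency: ω = 2π·f = 2π·100 = 628.3 rad/s.
Step 2 — Component impedances:
  R: Z = R = 69.2 Ω
  L: Z = jωL = j·628.3·0.0234 = 0 + j14.7 Ω
  C: Z = 1/(jωC) = -j/(ω·C) = 0 - j1.592e+06 Ω
Step 3 — Series combination: Z_total = R + L + C = 69.2 - j1.592e+06 Ω = 1.592e+06∠-90.0° Ω.
Step 4 — Source phasor: V = 101∠95.5° V = -9.68 + j100.5 V.
Step 5 — Ohm's law: I = V / Z_total = (-9.68 + j100.5) / (69.2 - j1.592e+06) = -6.317e-05 - j6.08e-06 A.
Step 6 — Convert to polar: |I| = 6.346e-05 A, ∠I = -174.5°.

I = 6.346e-05∠-174.5° A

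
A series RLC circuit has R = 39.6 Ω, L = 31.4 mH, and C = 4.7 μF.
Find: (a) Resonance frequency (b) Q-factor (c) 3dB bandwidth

Step 1 — Resonance condition Im(Z)=0 gives ω₀ = 1/√(LC).
Step 2 — ω₀ = 1/√(0.0314·4.7e-06) = 2603 rad/s.
Step 3 — f₀ = ω₀/(2π) = 414.3 Hz.
Step 4 — Series Q: Q = ω₀L/R = 2603·0.0314/39.6 = 2.064.
Step 5 — 3dB bandwidth: Δω = ω₀/Q = 1261 rad/s; BW = Δω/(2π) = 200.7 Hz.

(a) f₀ = 414.3 Hz  (b) Q = 2.064  (c) BW = 200.7 Hz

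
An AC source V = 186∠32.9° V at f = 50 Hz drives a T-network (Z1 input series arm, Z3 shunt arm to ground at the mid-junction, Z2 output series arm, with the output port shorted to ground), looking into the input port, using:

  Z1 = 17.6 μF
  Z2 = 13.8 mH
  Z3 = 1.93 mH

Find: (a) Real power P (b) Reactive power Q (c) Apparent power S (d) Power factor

Step 1 — Angular frequency: ω = 2π·f = 2π·50 = 314.2 rad/s.
Step 2 — Component impedances:
  Z1: Z = 1/(jωC) = -j/(ω·C) = 0 - j180.9 Ω
  Z2: Z = jωL = j·314.2·0.0138 = 0 + j4.335 Ω
  Z3: Z = jωL = j·314.2·0.00193 = 0 + j0.6063 Ω
Step 3 — With the output port shorted to ground, the output series arm Z2 runs from the junction to ground; the shunt arm Z3 also runs from the junction to ground. They appear in parallel: Z3 || Z2 = 0 + j0.5319 Ω.
Step 4 — Series with input arm Z1: Z_in = Z1 + (Z3 || Z2) = 0 - j180.3 Ω = 180.3∠-90.0° Ω.
Step 5 — Source phasor: V = 186∠32.9° V = 156.2 + j101 V.
Step 6 — Current: I = V / Z = -0.5603 + j0.866 A = 1.031∠122.9° A.
Step 7 — Complex power: S = V·I* = 0 - j191.9 VA.
Step 8 — Real power: P = Re(S) = 0 W.
Step 9 — Reactive power: Q = Im(S) = -191.9 VAR.
Step 10 — Apparent power: |S| = 191.9 VA.
Step 11 — Power factor: PF = P/|S| = 0 (leading).

(a) P = 0 W  (b) Q = -191.9 VAR  (c) S = 191.9 VA  (d) PF = 0 (leading)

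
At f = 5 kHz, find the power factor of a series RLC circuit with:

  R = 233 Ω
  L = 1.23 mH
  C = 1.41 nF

Step 1 — Angular frequency: ω = 2π·f = 2π·5000 = 3.142e+04 rad/s.
Step 2 — Component impedances:
  R: Z = R = 233 Ω
  L: Z = jωL = j·3.142e+04·0.00123 = 0 + j38.64 Ω
  C: Z = 1/(jωC) = -j/(ω·C) = 0 - j2.258e+04 Ω
Step 3 — Series combination: Z_total = R + L + C = 233 - j2.254e+04 Ω = 2.254e+04∠-89.4° Ω.
Step 4 — Power factor: PF = cos(φ) = Re(Z)/|Z| = 233/2.254e+04 = 0.01034.
Step 5 — Type: Im(Z) = -2.254e+04 ⇒ leading (phase φ = -89.4°).

PF = 0.01034 (leading, φ = -89.4°)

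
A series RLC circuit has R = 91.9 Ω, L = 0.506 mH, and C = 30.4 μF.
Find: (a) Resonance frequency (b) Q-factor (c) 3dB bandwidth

Step 1 — Resonance: ω₀ = 1/√(LC) = 1/√(0.000506·3.04e-05) = 8063 rad/s.
Step 2 — f₀ = ω₀/(2π) = 1283 Hz.
Step 3 — Series Q: Q = ω₀L/R = 8063·0.000506/91.9 = 0.04439.
Step 4 — Bandwidth: Δω = ω₀/Q = 1.816e+05 rad/s; BW = Δω/(2π) = 2.891e+04 Hz.

(a) f₀ = 1283 Hz  (b) Q = 0.04439  (c) BW = 2.891e+04 Hz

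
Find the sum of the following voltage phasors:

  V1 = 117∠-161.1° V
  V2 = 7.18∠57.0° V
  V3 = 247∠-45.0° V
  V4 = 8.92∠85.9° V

Step 1 — Convert each phasor to rectangular form:
  V1 = 117·(cos(-161.1°) + j·sin(-161.1°)) = -110.7 - j37.9 V
  V2 = 7.18·(cos(57.0°) + j·sin(57.0°)) = 3.911 + j6.022 V
  V3 = 247·(cos(-45.0°) + j·sin(-45.0°)) = 174.7 - j174.7 V
  V4 = 8.92·(cos(85.9°) + j·sin(85.9°)) = 0.6378 + j8.897 V
Step 2 — Sum components: V_total = 68.51 - j197.6 V.
Step 3 — Convert to polar: |V_total| = 209.2 V, ∠V_total = -70.9°.

V_total = 209.2∠-70.9° V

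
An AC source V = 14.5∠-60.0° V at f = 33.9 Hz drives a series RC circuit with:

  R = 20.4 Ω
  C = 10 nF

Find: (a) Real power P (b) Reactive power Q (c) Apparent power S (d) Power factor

Step 1 — Angular frequency: ω = 2π·f = 2π·33.9 = 213 rad/s.
Step 2 — Component impedances:
  R: Z = R = 20.4 Ω
  C: Z = 1/(jωC) = -j/(ω·C) = 0 - j4.695e+05 Ω
Step 3 — Series combination: Z_total = R + C = 20.4 - j4.695e+05 Ω = 4.695e+05∠-90.0° Ω.
Step 4 — Source phasor: V = 14.5∠-60.0° V = 7.25 - j12.56 V.
Step 5 — Current: I = V / Z = 2.675e-05 + j1.544e-05 A = 3.088e-05∠30.0° A.
Step 6 — Complex power: S = V·I* = 1.946e-08 - j0.0004478 VA.
Step 7 — Real power: P = Re(S) = 1.946e-08 W.
Step 8 — Reactive power: Q = Im(S) = -0.0004478 VAR.
Step 9 — Apparent power: |S| = 0.0004478 VA.
Step 10 — Power factor: PF = P/|S| = 4.345e-05 (leading).

(a) P = 1.946e-08 W  (b) Q = -0.0004478 VAR  (c) S = 0.0004478 VA  (d) PF = 4.345e-05 (leading)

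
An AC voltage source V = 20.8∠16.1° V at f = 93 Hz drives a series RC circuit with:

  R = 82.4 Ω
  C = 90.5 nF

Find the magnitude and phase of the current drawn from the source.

Step 1 — Angular frequency: ω = 2π·f = 2π·93 = 584.3 rad/s.
Step 2 — Component impedances:
  R: Z = R = 82.4 Ω
  C: Z = 1/(jωC) = -j/(ω·C) = 0 - j1.891e+04 Ω
Step 3 — Series combination: Z_total = R + C = 82.4 - j1.891e+04 Ω = 1.891e+04∠-89.8° Ω.
Step 4 — Source phasor: V = 20.8∠16.1° V = 19.98 + j5.768 V.
Step 5 — Ohm's law: I = V / Z_total = (19.98 + j5.768) / (82.4 - j1.891e+04) = -0.0003004 + j0.001058 A.
Step 6 — Convert to polar: |I| = 0.0011 A, ∠I = 105.9°.

I = 0.0011∠105.9° A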